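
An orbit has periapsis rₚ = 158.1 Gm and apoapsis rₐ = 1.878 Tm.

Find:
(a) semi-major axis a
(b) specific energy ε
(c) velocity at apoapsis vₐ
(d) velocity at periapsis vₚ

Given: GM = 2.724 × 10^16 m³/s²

Convert to SI: rₚ = 158.1 Gm = 1.581e+11 m; rₐ = 1.878 Tm = 1.878e+12 m.
(a) a = (rₚ + rₐ)/2 = (1.581e+11 + 1.878e+12)/2 ≈ 1.018e+12 m
(b) With a = (rₚ + rₐ)/2 = 1.01805e+12 m, ε = −GM/(2a) = −2.724e+16/(2 · 1.01805e+12) J/kg ≈ -1.338e+04 J/kg
(c) With a = (rₚ + rₐ)/2 = 1.01805e+12 m, vₐ = √(GM (2/rₐ − 1/a)) = √(2.724e+16 · (2/1.878e+12 − 1/1.01805e+12)) m/s ≈ 47.46 m/s
(d) With a = (rₚ + rₐ)/2 = 1.01805e+12 m, vₚ = √(GM (2/rₚ − 1/a)) = √(2.724e+16 · (2/1.581e+11 − 1/1.01805e+12)) m/s ≈ 563.8 m/s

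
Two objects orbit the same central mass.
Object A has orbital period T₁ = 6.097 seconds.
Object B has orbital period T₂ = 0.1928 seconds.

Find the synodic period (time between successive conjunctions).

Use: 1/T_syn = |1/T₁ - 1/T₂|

T_syn = |T₁ · T₂ / (T₁ − T₂)|.
T_syn = |6.097 · 0.1928 / (6.097 − 0.1928)| s ≈ 0.1991 s = 0.1991 seconds.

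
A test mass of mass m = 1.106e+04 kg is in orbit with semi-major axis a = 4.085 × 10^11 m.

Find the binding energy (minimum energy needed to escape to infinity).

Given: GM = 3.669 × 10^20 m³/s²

Total orbital energy is E = −GMm/(2a); binding energy is E_bind = −E = GMm/(2a).
E_bind = 3.669e+20 · 1.106e+04 / (2 · 4.085e+11) J ≈ 4.967e+12 J = 4.967 TJ.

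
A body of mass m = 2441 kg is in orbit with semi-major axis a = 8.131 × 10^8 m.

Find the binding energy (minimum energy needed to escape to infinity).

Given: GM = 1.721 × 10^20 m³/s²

Total orbital energy is E = −GMm/(2a); binding energy is E_bind = −E = GMm/(2a).
E_bind = 1.721e+20 · 2441 / (2 · 8.131e+08) J ≈ 2.583e+14 J = 258.3 TJ.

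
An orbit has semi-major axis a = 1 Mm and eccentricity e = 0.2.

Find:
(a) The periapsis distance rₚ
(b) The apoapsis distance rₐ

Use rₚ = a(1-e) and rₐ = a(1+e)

Convert to SI: a = 1 Mm = 1e+06 m.
(a) rₚ = a(1 − e) = 1e+06 · (1 − 0.2) = 1e+06 · 0.8 ≈ 8e+05 m = 800 km.
(b) rₐ = a(1 + e) = 1e+06 · (1 + 0.2) = 1e+06 · 1.2 ≈ 1.2e+06 m = 1.2 Mm.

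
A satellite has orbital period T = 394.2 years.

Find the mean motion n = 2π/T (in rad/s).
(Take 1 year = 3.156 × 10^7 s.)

Convert to SI: T = 394.2 years = 1.2441e+10 s.
n = 2π / T.
n = 2π / 1.2441e+10 s ≈ 5.05e-10 rad/s.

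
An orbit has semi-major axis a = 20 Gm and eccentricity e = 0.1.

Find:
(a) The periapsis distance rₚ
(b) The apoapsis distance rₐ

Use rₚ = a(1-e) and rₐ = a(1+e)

Convert to SI: a = 20 Gm = 2e+10 m.
(a) rₚ = a(1 − e) = 2e+10 · (1 − 0.1) = 2e+10 · 0.9 ≈ 1.8e+10 m = 18 Gm.
(b) rₐ = a(1 + e) = 2e+10 · (1 + 0.1) = 2e+10 · 1.1 ≈ 2.2e+10 m = 22 Gm.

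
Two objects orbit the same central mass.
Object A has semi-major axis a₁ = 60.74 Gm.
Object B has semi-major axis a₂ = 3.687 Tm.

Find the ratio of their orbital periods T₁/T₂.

Convert to SI: a₁ = 60.74 Gm = 6.074e+10 m; a₂ = 3.687 Tm = 3.687e+12 m.
From Kepler's third law, (T₁/T₂)² = (a₁/a₂)³, so T₁/T₂ = (a₁/a₂)^(3/2).
a₁/a₂ = 6.074e+10 / 3.687e+12 = 0.0164741.
T₁/T₂ = (0.0164741)^(3/2) ≈ 0.002114.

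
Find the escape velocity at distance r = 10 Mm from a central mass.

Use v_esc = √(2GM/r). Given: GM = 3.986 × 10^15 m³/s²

Convert to SI: r = 10 Mm = 1e+07 m.
Escape velocity comes from setting total energy to zero: ½v² − GM/r = 0 ⇒ v_esc = √(2GM / r).
v_esc = √(2 · 3.986e+15 / 1e+07) m/s ≈ 2.823e+04 m/s = 28.23 km/s.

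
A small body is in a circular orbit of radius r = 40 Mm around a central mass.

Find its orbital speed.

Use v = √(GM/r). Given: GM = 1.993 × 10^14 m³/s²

Convert to SI: r = 40 Mm = 4e+07 m.
For a circular orbit, gravity supplies the centripetal force, so v = √(GM / r).
v = √(1.993e+14 / 4e+07) m/s ≈ 2232 m/s = 2.232 km/s.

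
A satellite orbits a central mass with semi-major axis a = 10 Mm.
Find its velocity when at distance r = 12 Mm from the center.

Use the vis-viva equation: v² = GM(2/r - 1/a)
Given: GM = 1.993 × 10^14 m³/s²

Convert to SI: a = 10 Mm = 1e+07 m; r = 12 Mm = 1.2e+07 m.
Vis-viva: v = √(GM · (2/r − 1/a)).
2/r − 1/a = 2/1.2e+07 − 1/1e+07 = 6.66667e-08 m⁻¹.
v = √(1.993e+14 · 6.66667e-08) m/s ≈ 3645 m/s = 3.645 km/s.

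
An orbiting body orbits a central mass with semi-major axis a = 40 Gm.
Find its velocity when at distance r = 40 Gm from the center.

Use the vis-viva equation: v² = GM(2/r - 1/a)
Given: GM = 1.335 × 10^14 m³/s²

Convert to SI: a = 40 Gm = 4e+10 m; r = 40 Gm = 4e+10 m.
Vis-viva: v = √(GM · (2/r − 1/a)).
2/r − 1/a = 2/4e+10 − 1/4e+10 = 2.5e-11 m⁻¹.
v = √(1.335e+14 · 2.5e-11) m/s ≈ 57.77 m/s = 57.77 m/s.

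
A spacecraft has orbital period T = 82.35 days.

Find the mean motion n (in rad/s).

Convert to SI: T = 82.35 days = 7.11504e+06 s.
n = 2π / T.
n = 2π / 7.11504e+06 s ≈ 8.831e-07 rad/s.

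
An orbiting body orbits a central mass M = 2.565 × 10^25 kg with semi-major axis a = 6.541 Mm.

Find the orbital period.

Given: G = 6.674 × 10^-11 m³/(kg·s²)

Convert to SI: a = 6.541 Mm = 6.541e+06 m.
GM = G · M = 6.674e-11 · 2.565e+25 = 1.71188e+15 m³/s².
Kepler's third law: T = 2π √(a³ / GM).
Substituting a = 6.541e+06 m and GM = 1.71188e+15 m³/s²:
T = 2π √((6.541e+06)³ / 1.71188e+15) s
T ≈ 2540 s = 42.34 minutes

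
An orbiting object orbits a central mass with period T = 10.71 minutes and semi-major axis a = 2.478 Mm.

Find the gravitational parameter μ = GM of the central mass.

Convert to SI: T = 10.71 minutes = 642.6 s; a = 2.478 Mm = 2.478e+06 m.
GM = 4π² · a³ / T².
GM = 4π² · (2.478e+06)³ / (642.6)² m³/s² ≈ 1.455e+15 m³/s² = 1.455 × 10^15 m³/s².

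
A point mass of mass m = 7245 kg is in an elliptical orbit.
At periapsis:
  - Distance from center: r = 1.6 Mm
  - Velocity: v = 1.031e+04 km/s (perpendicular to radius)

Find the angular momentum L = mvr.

Convert to SI: r = 1.6 Mm = 1.6e+06 m; v = 1.031e+04 km/s = 1.031e+07 m/s.
Since v is perpendicular to r, L = m · v · r.
L = 7245 · 1.031e+07 · 1.6e+06 kg·m²/s ≈ 1.195e+17 kg·m²/s.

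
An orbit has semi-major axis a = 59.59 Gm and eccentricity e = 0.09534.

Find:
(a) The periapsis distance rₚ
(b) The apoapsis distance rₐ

Convert to SI: a = 59.59 Gm = 5.959e+10 m.
(a) rₚ = a(1 − e) = 5.959e+10 · (1 − 0.09534) = 5.959e+10 · 0.90466 ≈ 5.391e+10 m = 53.91 Gm.
(b) rₐ = a(1 + e) = 5.959e+10 · (1 + 0.09534) = 5.959e+10 · 1.09534 ≈ 6.527e+10 m = 65.27 Gm.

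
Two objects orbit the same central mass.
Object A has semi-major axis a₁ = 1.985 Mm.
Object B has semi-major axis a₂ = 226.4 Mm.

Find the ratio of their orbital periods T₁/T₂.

Convert to SI: a₁ = 1.985 Mm = 1.985e+06 m; a₂ = 226.4 Mm = 2.264e+08 m.
From Kepler's third law, (T₁/T₂)² = (a₁/a₂)³, so T₁/T₂ = (a₁/a₂)^(3/2).
a₁/a₂ = 1.985e+06 / 2.264e+08 = 0.00876767.
T₁/T₂ = (0.00876767)^(3/2) ≈ 0.000821.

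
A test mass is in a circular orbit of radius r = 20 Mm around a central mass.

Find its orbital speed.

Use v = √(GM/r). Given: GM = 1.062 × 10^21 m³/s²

Convert to SI: r = 20 Mm = 2e+07 m.
For a circular orbit, gravity supplies the centripetal force, so v = √(GM / r).
v = √(1.062e+21 / 2e+07) m/s ≈ 7.287e+06 m/s = 7287 km/s.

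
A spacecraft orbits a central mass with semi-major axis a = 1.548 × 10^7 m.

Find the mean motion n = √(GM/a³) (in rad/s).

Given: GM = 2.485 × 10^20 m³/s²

n = √(GM / a³).
n = √(2.485e+20 / (1.548e+07)³) rad/s ≈ 0.2588 rad/s.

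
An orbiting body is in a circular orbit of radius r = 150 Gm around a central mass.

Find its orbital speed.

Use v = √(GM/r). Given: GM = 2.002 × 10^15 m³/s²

Convert to SI: r = 150 Gm = 1.5e+11 m.
For a circular orbit, gravity supplies the centripetal force, so v = √(GM / r).
v = √(2.002e+15 / 1.5e+11) m/s ≈ 115.5 m/s = 115.5 m/s.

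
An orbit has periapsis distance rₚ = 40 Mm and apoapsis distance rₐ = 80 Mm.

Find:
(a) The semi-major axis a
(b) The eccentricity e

Convert to SI: rₚ = 40 Mm = 4e+07 m; rₐ = 80 Mm = 8e+07 m.
(a) a = (rₚ + rₐ) / 2 = (4e+07 + 8e+07) / 2 ≈ 6e+07 m = 60 Mm.
(b) e = (rₐ − rₚ) / (rₐ + rₚ) = (8e+07 − 4e+07) / (8e+07 + 4e+07) ≈ 0.3333.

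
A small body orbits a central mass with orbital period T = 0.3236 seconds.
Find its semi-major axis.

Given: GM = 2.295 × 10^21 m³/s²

Invert Kepler's third law: a = (GM · T² / (4π²))^(1/3).
Substituting T = 0.3236 s and GM = 2.295e+21 m³/s²:
a = (2.295e+21 · (0.3236)² / (4π²))^(1/3) m
a ≈ 1.826e+06 m = 1.826 Mm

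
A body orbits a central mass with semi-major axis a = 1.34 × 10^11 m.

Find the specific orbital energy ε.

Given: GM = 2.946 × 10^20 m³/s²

ε = −GM / (2a).
ε = −2.946e+20 / (2 · 1.34e+11) J/kg ≈ -1.099e+09 J/kg = -1.099 GJ/kg.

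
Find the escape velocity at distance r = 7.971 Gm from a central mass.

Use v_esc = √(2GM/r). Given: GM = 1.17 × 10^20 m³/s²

Convert to SI: r = 7.971 Gm = 7.971e+09 m.
Escape velocity comes from setting total energy to zero: ½v² − GM/r = 0 ⇒ v_esc = √(2GM / r).
v_esc = √(2 · 1.17e+20 / 7.971e+09) m/s ≈ 1.713e+05 m/s = 171.3 km/s.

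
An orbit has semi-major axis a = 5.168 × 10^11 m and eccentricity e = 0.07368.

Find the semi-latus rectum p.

p = a (1 − e²).
p = 5.168e+11 · (1 − (0.07368)²) = 5.168e+11 · 0.994571 ≈ 5.14e+11 m = 5.14 × 10^11 m.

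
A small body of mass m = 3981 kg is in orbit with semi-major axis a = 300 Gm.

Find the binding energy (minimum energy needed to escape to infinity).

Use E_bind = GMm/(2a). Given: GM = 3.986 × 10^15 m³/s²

Convert to SI: a = 300 Gm = 3e+11 m.
Total orbital energy is E = −GMm/(2a); binding energy is E_bind = −E = GMm/(2a).
E_bind = 3.986e+15 · 3981 / (2 · 3e+11) J ≈ 2.645e+07 J = 26.45 MJ.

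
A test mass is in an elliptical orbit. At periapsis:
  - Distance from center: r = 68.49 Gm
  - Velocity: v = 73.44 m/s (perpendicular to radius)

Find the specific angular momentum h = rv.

Convert to SI: r = 68.49 Gm = 6.849e+10 m.
With v perpendicular to r, h = r · v.
h = 6.849e+10 · 73.44 m²/s ≈ 5.03e+12 m²/s.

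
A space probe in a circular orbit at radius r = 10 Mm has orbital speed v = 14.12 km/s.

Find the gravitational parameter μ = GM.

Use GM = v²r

Convert to SI: r = 10 Mm = 1e+07 m; v = 14.12 km/s = 14120 m/s.
For a circular orbit v² = GM/r, so GM = v² · r.
GM = (14120)² · 1e+07 m³/s² ≈ 1.994e+15 m³/s² = 1.994 × 10^15 m³/s².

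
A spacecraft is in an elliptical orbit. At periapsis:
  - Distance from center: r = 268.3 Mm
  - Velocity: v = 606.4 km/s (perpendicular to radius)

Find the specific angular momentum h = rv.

Convert to SI: r = 268.3 Mm = 2.683e+08 m; v = 606.4 km/s = 606400 m/s.
With v perpendicular to r, h = r · v.
h = 2.683e+08 · 606400 m²/s ≈ 1.627e+14 m²/s.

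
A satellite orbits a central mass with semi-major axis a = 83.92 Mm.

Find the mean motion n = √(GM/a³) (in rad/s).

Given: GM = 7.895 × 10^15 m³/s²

Convert to SI: a = 83.92 Mm = 8.392e+07 m.
n = √(GM / a³).
n = √(7.895e+15 / (8.392e+07)³) rad/s ≈ 0.0001156 rad/s.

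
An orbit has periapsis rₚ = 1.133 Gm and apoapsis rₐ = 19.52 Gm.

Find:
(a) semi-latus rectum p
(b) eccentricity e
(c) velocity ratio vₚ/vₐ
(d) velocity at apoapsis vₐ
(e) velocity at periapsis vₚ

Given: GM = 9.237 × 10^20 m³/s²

Convert to SI: rₚ = 1.133 Gm = 1.133e+09 m; rₐ = 19.52 Gm = 1.952e+10 m.
(a) From a = (rₚ + rₐ)/2 = 1.03265e+10 m and e = (rₐ − rₚ)/(rₐ + rₚ) = 0.890282, p = a(1 − e²) = 1.03265e+10 · (1 − (0.890282)²) ≈ 2.142e+09 m
(b) e = (rₐ − rₚ)/(rₐ + rₚ) = (1.952e+10 − 1.133e+09)/(1.952e+10 + 1.133e+09) ≈ 0.8903
(c) Conservation of angular momentum (rₚvₚ = rₐvₐ) gives vₚ/vₐ = rₐ/rₚ = 1.952e+10/1.133e+09 ≈ 17.23
(d) With a = (rₚ + rₐ)/2 = 1.03265e+10 m, vₐ = √(GM (2/rₐ − 1/a)) = √(9.237e+20 · (2/1.952e+10 − 1/1.03265e+10)) m/s ≈ 7.205e+04 m/s
(e) With a = (rₚ + rₐ)/2 = 1.03265e+10 m, vₚ = √(GM (2/rₚ − 1/a)) = √(9.237e+20 · (2/1.133e+09 − 1/1.03265e+10)) m/s ≈ 1.241e+06 m/s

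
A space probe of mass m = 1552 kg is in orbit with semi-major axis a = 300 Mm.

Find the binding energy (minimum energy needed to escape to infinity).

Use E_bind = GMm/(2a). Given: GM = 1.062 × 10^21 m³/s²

Convert to SI: a = 300 Mm = 3e+08 m.
Total orbital energy is E = −GMm/(2a); binding energy is E_bind = −E = GMm/(2a).
E_bind = 1.062e+21 · 1552 / (2 · 3e+08) J ≈ 2.747e+15 J = 2.747 PJ.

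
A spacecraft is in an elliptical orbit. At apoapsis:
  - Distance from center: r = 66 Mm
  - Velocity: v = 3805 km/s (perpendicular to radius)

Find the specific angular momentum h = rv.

Convert to SI: r = 66 Mm = 6.6e+07 m; v = 3805 km/s = 3.805e+06 m/s.
With v perpendicular to r, h = r · v.
h = 6.6e+07 · 3.805e+06 m²/s ≈ 2.511e+14 m²/s.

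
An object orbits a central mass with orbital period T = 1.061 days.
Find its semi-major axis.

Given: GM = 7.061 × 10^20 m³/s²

Convert to SI: T = 1.061 days = 91670.4 s.
Invert Kepler's third law: a = (GM · T² / (4π²))^(1/3).
Substituting T = 91670.4 s and GM = 7.061e+20 m³/s²:
a = (7.061e+20 · (91670.4)² / (4π²))^(1/3) m
a ≈ 5.317e+09 m = 5.317 Gm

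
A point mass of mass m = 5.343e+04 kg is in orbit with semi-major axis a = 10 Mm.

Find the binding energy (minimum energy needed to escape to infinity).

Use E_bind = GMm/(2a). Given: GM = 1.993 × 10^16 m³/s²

Convert to SI: a = 10 Mm = 1e+07 m.
Total orbital energy is E = −GMm/(2a); binding energy is E_bind = −E = GMm/(2a).
E_bind = 1.993e+16 · 5.343e+04 / (2 · 1e+07) J ≈ 5.324e+13 J = 53.24 TJ.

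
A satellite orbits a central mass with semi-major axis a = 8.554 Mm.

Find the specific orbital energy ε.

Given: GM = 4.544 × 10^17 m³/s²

Convert to SI: a = 8.554 Mm = 8.554e+06 m.
ε = −GM / (2a).
ε = −4.544e+17 / (2 · 8.554e+06) J/kg ≈ -2.656e+10 J/kg = -26.56 GJ/kg.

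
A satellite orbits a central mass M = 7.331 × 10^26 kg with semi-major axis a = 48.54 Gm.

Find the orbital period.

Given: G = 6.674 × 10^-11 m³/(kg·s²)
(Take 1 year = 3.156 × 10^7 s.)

Convert to SI: a = 48.54 Gm = 4.854e+10 m.
GM = G · M = 6.674e-11 · 7.331e+26 = 4.89271e+16 m³/s².
Kepler's third law: T = 2π √(a³ / GM).
Substituting a = 4.854e+10 m and GM = 4.89271e+16 m³/s²:
T = 2π √((4.854e+10)³ / 4.89271e+16) s
T ≈ 3.038e+08 s = 9.625 years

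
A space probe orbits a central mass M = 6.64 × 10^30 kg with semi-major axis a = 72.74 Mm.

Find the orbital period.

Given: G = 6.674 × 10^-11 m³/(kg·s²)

Convert to SI: a = 72.74 Mm = 7.274e+07 m.
GM = G · M = 6.674e-11 · 6.64e+30 = 4.43154e+20 m³/s².
Kepler's third law: T = 2π √(a³ / GM).
Substituting a = 7.274e+07 m and GM = 4.43154e+20 m³/s²:
T = 2π √((7.274e+07)³ / 4.43154e+20) s
T ≈ 185.2 s = 3.086 minutes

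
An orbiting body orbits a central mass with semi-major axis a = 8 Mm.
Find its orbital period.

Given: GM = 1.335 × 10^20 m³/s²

Convert to SI: a = 8 Mm = 8e+06 m.
Kepler's third law: T = 2π √(a³ / GM).
Substituting a = 8e+06 m and GM = 1.335e+20 m³/s²:
T = 2π √((8e+06)³ / 1.335e+20) s
T ≈ 12.3 s = 12.3 seconds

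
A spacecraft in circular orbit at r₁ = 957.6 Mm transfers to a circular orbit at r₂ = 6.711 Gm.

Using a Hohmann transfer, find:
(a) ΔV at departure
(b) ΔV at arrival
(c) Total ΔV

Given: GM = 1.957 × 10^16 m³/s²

Convert to SI: r₁ = 957.6 Mm = 9.576e+08 m; r₂ = 6.711 Gm = 6.711e+09 m.
Transfer semi-major axis: a_t = (r₁ + r₂)/2 = (9.576e+08 + 6.711e+09)/2 = 3.8343e+09 m.
Circular speeds: v₁ = √(GM/r₁) = 4520.68 m/s, v₂ = √(GM/r₂) = 1707.66 m/s.
Transfer speeds (vis-viva v² = GM(2/r − 1/a_t)): v₁ᵗ = 5980.73 m/s, v₂ᵗ = 853.396 m/s.
(a) ΔV₁ = |v₁ᵗ − v₁| ≈ 1460 m/s = 1.46 km/s.
(b) ΔV₂ = |v₂ − v₂ᵗ| ≈ 854.3 m/s = 854.3 m/s.
(c) ΔV_total = ΔV₁ + ΔV₂ ≈ 2314 m/s = 2.314 km/s.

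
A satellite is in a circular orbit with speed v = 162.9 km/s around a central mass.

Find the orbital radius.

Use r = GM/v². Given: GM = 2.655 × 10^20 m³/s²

Convert to SI: v = 162.9 km/s = 162900 m/s.
For a circular orbit, v² = GM / r, so r = GM / v².
r = 2.655e+20 / (162900)² m ≈ 1.001e+10 m = 10.01 Gm.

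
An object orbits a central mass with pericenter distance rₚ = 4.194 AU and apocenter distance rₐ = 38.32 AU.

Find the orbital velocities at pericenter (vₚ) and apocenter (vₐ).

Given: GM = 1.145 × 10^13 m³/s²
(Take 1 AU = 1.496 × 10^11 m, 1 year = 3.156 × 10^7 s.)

Convert to SI: rₚ = 4.194 AU = 6.27422e+11 m; rₐ = 38.32 AU = 5.73267e+12 m.
Use the vis-viva equation v² = GM(2/r − 1/a) with a = (rₚ + rₐ)/2 = (6.27422e+11 + 5.73267e+12)/2 = 3.18005e+12 m.
vₚ = √(GM · (2/rₚ − 1/a)) = √(1.145e+13 · (2/6.27422e+11 − 1/3.18005e+12)) m/s ≈ 5.736 m/s = 0.00121 AU/year.
vₐ = √(GM · (2/rₐ − 1/a)) = √(1.145e+13 · (2/5.73267e+12 − 1/3.18005e+12)) m/s ≈ 0.6278 m/s = 0.0001324 AU/year.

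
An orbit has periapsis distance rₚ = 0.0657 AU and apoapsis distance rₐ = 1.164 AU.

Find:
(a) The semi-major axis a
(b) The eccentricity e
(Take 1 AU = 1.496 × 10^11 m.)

Convert to SI: rₚ = 0.0657 AU = 9.82872e+09 m; rₐ = 1.164 AU = 1.74134e+11 m.
(a) a = (rₚ + rₐ) / 2 = (9.82872e+09 + 1.74134e+11) / 2 ≈ 9.198e+10 m = 0.6149 AU.
(b) e = (rₐ − rₚ) / (rₐ + rₚ) = (1.74134e+11 − 9.82872e+09) / (1.74134e+11 + 9.82872e+09) ≈ 0.8931.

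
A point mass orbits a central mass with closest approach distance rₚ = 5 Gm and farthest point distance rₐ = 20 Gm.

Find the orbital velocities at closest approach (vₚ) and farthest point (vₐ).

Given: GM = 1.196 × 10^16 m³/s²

Convert to SI: rₚ = 5 Gm = 5e+09 m; rₐ = 20 Gm = 2e+10 m.
Use the vis-viva equation v² = GM(2/r − 1/a) with a = (rₚ + rₐ)/2 = (5e+09 + 2e+10)/2 = 1.25e+10 m.
vₚ = √(GM · (2/rₚ − 1/a)) = √(1.196e+16 · (2/5e+09 − 1/1.25e+10)) m/s ≈ 1956 m/s = 1.956 km/s.
vₐ = √(GM · (2/rₐ − 1/a)) = √(1.196e+16 · (2/2e+10 − 1/1.25e+10)) m/s ≈ 489.1 m/s = 489.1 m/s.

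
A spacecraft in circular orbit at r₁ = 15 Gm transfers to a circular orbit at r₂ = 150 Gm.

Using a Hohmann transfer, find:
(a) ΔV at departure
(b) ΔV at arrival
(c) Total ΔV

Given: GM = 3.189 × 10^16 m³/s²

Convert to SI: r₁ = 15 Gm = 1.5e+10 m; r₂ = 150 Gm = 1.5e+11 m.
Transfer semi-major axis: a_t = (r₁ + r₂)/2 = (1.5e+10 + 1.5e+11)/2 = 8.25e+10 m.
Circular speeds: v₁ = √(GM/r₁) = 1458.08 m/s, v₂ = √(GM/r₂) = 461.086 m/s.
Transfer speeds (vis-viva v² = GM(2/r − 1/a_t)): v₁ᵗ = 1966.08 m/s, v₂ᵗ = 196.608 m/s.
(a) ΔV₁ = |v₁ᵗ − v₁| ≈ 508 m/s = 508 m/s.
(b) ΔV₂ = |v₂ − v₂ᵗ| ≈ 264.5 m/s = 264.5 m/s.
(c) ΔV_total = ΔV₁ + ΔV₂ ≈ 772.5 m/s = 772.5 m/s.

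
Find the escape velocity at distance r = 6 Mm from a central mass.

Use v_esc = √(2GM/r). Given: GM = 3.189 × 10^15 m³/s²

Convert to SI: r = 6 Mm = 6e+06 m.
Escape velocity comes from setting total energy to zero: ½v² − GM/r = 0 ⇒ v_esc = √(2GM / r).
v_esc = √(2 · 3.189e+15 / 6e+06) m/s ≈ 3.26e+04 m/s = 32.6 km/s.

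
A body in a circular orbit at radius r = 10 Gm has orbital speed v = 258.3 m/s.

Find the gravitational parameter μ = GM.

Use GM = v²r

Convert to SI: r = 10 Gm = 1e+10 m.
For a circular orbit v² = GM/r, so GM = v² · r.
GM = (258.3)² · 1e+10 m³/s² ≈ 6.672e+14 m³/s² = 6.672 × 10^14 m³/s².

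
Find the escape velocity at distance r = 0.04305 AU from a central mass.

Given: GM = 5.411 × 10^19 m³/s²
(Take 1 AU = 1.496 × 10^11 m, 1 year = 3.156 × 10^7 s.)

Convert to SI: r = 0.04305 AU = 6.44028e+09 m.
Escape velocity comes from setting total energy to zero: ½v² − GM/r = 0 ⇒ v_esc = √(2GM / r).
v_esc = √(2 · 5.411e+19 / 6.44028e+09) m/s ≈ 1.296e+05 m/s = 27.35 AU/year.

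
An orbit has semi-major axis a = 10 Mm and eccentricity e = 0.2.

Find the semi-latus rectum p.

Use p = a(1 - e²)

Convert to SI: a = 10 Mm = 1e+07 m.
p = a (1 − e²).
p = 1e+07 · (1 − (0.2)²) = 1e+07 · 0.96 ≈ 9.6e+06 m = 9.6 Mm.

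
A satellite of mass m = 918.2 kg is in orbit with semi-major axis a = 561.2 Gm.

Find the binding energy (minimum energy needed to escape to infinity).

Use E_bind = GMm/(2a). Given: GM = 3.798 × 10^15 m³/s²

Convert to SI: a = 561.2 Gm = 5.612e+11 m.
Total orbital energy is E = −GMm/(2a); binding energy is E_bind = −E = GMm/(2a).
E_bind = 3.798e+15 · 918.2 / (2 · 5.612e+11) J ≈ 3.107e+06 J = 3.107 MJ.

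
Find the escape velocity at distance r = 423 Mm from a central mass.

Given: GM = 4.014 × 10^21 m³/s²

Convert to SI: r = 423 Mm = 4.23e+08 m.
Escape velocity comes from setting total energy to zero: ½v² − GM/r = 0 ⇒ v_esc = √(2GM / r).
v_esc = √(2 · 4.014e+21 / 4.23e+08) m/s ≈ 4.356e+06 m/s = 4356 km/s.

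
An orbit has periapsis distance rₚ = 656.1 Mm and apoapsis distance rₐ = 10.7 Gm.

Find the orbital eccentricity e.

Convert to SI: rₚ = 656.1 Mm = 6.561e+08 m; rₐ = 10.7 Gm = 1.07e+10 m.
e = (rₐ − rₚ) / (rₐ + rₚ).
e = (1.07e+10 − 6.561e+08) / (1.07e+10 + 6.561e+08) = 1.00439e+10 / 1.13561e+10 ≈ 0.8844.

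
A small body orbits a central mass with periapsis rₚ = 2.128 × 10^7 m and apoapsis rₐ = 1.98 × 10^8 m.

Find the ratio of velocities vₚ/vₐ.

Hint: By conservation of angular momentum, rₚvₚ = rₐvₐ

Conservation of angular momentum gives rₚvₚ = rₐvₐ, so vₚ/vₐ = rₐ/rₚ.
vₚ/vₐ = 1.98e+08 / 2.128e+07 ≈ 9.305.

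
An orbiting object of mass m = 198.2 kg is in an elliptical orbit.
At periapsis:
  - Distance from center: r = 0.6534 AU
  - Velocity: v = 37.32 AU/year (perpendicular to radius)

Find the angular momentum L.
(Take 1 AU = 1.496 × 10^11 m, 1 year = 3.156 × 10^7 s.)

Convert to SI: r = 0.6534 AU = 9.77486e+10 m; v = 37.32 AU/year = 176903 m/s.
Since v is perpendicular to r, L = m · v · r.
L = 198.2 · 176903 · 9.77486e+10 kg·m²/s ≈ 3.427e+18 kg·m²/s.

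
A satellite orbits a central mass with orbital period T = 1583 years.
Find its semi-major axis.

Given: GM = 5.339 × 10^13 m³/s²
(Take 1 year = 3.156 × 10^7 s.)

Convert to SI: T = 1583 years = 4.99595e+10 s.
Invert Kepler's third law: a = (GM · T² / (4π²))^(1/3).
Substituting T = 4.99595e+10 s and GM = 5.339e+13 m³/s²:
a = (5.339e+13 · (4.99595e+10)² / (4π²))^(1/3) m
a ≈ 1.5e+11 m = 150 Gm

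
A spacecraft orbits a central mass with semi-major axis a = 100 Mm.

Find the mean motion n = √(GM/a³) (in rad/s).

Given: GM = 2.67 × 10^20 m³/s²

Convert to SI: a = 100 Mm = 1e+08 m.
n = √(GM / a³).
n = √(2.67e+20 / (1e+08)³) rad/s ≈ 0.01634 rad/s.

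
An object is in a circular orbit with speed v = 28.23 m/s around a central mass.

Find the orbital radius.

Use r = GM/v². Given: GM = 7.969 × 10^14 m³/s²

For a circular orbit, v² = GM / r, so r = GM / v².
r = 7.969e+14 / (28.23)² m ≈ 1e+12 m = 1000 Gm.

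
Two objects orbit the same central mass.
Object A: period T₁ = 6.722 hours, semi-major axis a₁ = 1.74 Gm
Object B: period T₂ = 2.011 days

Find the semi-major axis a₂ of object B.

Convert to SI: T₁ = 6.722 hours = 24199.2 s; a₁ = 1.74 Gm = 1.74e+09 m; T₂ = 2.011 days = 173750 s.
Kepler's third law: (T₁/T₂)² = (a₁/a₂)³ ⇒ a₂ = a₁ · (T₂/T₁)^(2/3).
T₂/T₁ = 173750 / 24199.2 = 7.18001.
a₂ = 1.74e+09 · (7.18001)^(2/3) m ≈ 6.476e+09 m = 6.476 Gm.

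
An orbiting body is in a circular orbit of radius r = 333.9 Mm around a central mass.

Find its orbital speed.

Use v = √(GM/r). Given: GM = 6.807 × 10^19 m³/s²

Convert to SI: r = 333.9 Mm = 3.339e+08 m.
For a circular orbit, gravity supplies the centripetal force, so v = √(GM / r).
v = √(6.807e+19 / 3.339e+08) m/s ≈ 4.515e+05 m/s = 451.5 km/s.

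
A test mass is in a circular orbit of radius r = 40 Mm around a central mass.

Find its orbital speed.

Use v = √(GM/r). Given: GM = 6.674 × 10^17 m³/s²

Convert to SI: r = 40 Mm = 4e+07 m.
For a circular orbit, gravity supplies the centripetal force, so v = √(GM / r).
v = √(6.674e+17 / 4e+07) m/s ≈ 1.292e+05 m/s = 129.2 km/s.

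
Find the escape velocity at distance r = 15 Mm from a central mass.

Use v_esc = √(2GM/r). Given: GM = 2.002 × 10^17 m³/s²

Convert to SI: r = 15 Mm = 1.5e+07 m.
Escape velocity comes from setting total energy to zero: ½v² − GM/r = 0 ⇒ v_esc = √(2GM / r).
v_esc = √(2 · 2.002e+17 / 1.5e+07) m/s ≈ 1.634e+05 m/s = 163.4 km/s.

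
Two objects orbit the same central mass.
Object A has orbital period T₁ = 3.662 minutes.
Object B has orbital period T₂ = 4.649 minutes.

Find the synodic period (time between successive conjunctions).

Convert to SI: T₁ = 3.662 minutes = 219.72 s; T₂ = 4.649 minutes = 278.94 s.
T_syn = |T₁ · T₂ / (T₁ − T₂)|.
T_syn = |219.72 · 278.94 / (219.72 − 278.94)| s ≈ 1035 s = 17.25 minutes.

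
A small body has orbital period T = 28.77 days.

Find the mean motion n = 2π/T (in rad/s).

Convert to SI: T = 28.77 days = 2.48573e+06 s.
n = 2π / T.
n = 2π / 2.48573e+06 s ≈ 2.528e-06 rad/s.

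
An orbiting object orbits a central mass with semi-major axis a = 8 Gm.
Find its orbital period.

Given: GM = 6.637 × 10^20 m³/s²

Convert to SI: a = 8 Gm = 8e+09 m.
Kepler's third law: T = 2π √(a³ / GM).
Substituting a = 8e+09 m and GM = 6.637e+20 m³/s²:
T = 2π √((8e+09)³ / 6.637e+20) s
T ≈ 1.745e+05 s = 2.02 days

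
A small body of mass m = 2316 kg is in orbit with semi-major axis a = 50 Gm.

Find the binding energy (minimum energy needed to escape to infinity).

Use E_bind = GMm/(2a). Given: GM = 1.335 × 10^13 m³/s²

Convert to SI: a = 50 Gm = 5e+10 m.
Total orbital energy is E = −GMm/(2a); binding energy is E_bind = −E = GMm/(2a).
E_bind = 1.335e+13 · 2316 / (2 · 5e+10) J ≈ 3.092e+05 J = 309.2 kJ.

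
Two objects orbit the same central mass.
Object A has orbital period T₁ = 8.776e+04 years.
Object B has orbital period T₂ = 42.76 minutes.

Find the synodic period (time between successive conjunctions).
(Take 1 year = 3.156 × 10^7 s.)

Convert to SI: T₁ = 8.776e+04 years = 2.76971e+12 s; T₂ = 42.76 minutes = 2565.6 s.
T_syn = |T₁ · T₂ / (T₁ − T₂)|.
T_syn = |2.76971e+12 · 2565.6 / (2.76971e+12 − 2565.6)| s ≈ 2566 s = 42.76 minutes.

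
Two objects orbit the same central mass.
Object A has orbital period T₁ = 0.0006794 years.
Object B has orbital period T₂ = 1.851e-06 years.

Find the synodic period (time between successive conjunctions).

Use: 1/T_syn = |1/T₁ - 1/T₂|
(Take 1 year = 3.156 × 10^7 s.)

Convert to SI: T₁ = 0.0006794 years = 21441.9 s; T₂ = 1.851e-06 years = 58.4176 s.
T_syn = |T₁ · T₂ / (T₁ − T₂)|.
T_syn = |21441.9 · 58.4176 / (21441.9 − 58.4176)| s ≈ 58.58 s = 1.856e-06 years.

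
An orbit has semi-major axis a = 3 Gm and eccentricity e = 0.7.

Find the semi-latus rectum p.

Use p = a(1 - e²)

Convert to SI: a = 3 Gm = 3e+09 m.
p = a (1 − e²).
p = 3e+09 · (1 − (0.7)²) = 3e+09 · 0.51 ≈ 1.53e+09 m = 1.53 Gm.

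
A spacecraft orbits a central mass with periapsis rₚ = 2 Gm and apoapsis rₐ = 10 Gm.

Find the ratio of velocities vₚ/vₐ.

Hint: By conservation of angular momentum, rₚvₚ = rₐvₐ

Convert to SI: rₚ = 2 Gm = 2e+09 m; rₐ = 10 Gm = 1e+10 m.
Conservation of angular momentum gives rₚvₚ = rₐvₐ, so vₚ/vₐ = rₐ/rₚ.
vₚ/vₐ = 1e+10 / 2e+09 ≈ 5.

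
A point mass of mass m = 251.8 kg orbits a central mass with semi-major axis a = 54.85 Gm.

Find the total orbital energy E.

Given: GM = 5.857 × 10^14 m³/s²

Convert to SI: a = 54.85 Gm = 5.485e+10 m.
E = −GMm / (2a).
E = −5.857e+14 · 251.8 / (2 · 5.485e+10) J ≈ -1.344e+06 J = -1.344 MJ.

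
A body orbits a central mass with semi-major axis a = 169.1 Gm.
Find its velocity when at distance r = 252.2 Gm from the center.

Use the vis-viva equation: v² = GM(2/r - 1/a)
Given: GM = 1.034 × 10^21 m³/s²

Convert to SI: a = 169.1 Gm = 1.691e+11 m; r = 252.2 Gm = 2.522e+11 m.
Vis-viva: v = √(GM · (2/r − 1/a)).
2/r − 1/a = 2/2.522e+11 − 1/1.691e+11 = 2.01655e-12 m⁻¹.
v = √(1.034e+21 · 2.01655e-12) m/s ≈ 4.566e+04 m/s = 45.66 km/s.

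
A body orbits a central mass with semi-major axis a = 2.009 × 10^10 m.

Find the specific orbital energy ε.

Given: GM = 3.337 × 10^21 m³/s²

ε = −GM / (2a).
ε = −3.337e+21 / (2 · 2.009e+10) J/kg ≈ -8.305e+10 J/kg = -83.05 GJ/kg.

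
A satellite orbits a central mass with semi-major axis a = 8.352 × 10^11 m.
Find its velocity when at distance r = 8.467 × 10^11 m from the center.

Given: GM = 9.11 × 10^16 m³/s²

Vis-viva: v = √(GM · (2/r − 1/a)).
2/r − 1/a = 2/8.467e+11 − 1/8.352e+11 = 1.16479e-12 m⁻¹.
v = √(9.11e+16 · 1.16479e-12) m/s ≈ 325.7 m/s = 325.7 m/s.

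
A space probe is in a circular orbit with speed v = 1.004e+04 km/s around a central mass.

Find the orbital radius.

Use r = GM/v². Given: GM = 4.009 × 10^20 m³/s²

Convert to SI: v = 1.004e+04 km/s = 1.004e+07 m/s.
For a circular orbit, v² = GM / r, so r = GM / v².
r = 4.009e+20 / (1.004e+07)² m ≈ 3.977e+06 m = 3.977 Mm.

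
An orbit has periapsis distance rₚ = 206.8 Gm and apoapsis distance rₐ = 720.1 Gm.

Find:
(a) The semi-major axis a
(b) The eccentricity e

Convert to SI: rₚ = 206.8 Gm = 2.068e+11 m; rₐ = 720.1 Gm = 7.201e+11 m.
(a) a = (rₚ + rₐ) / 2 = (2.068e+11 + 7.201e+11) / 2 ≈ 4.634e+11 m = 463.4 Gm.
(b) e = (rₐ − rₚ) / (rₐ + rₚ) = (7.201e+11 − 2.068e+11) / (7.201e+11 + 2.068e+11) ≈ 0.5538.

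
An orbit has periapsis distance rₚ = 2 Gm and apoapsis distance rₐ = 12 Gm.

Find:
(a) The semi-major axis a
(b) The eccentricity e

Convert to SI: rₚ = 2 Gm = 2e+09 m; rₐ = 12 Gm = 1.2e+10 m.
(a) a = (rₚ + rₐ) / 2 = (2e+09 + 1.2e+10) / 2 ≈ 7e+09 m = 7 Gm.
(b) e = (rₐ − rₚ) / (rₐ + rₚ) = (1.2e+10 − 2e+09) / (1.2e+10 + 2e+09) ≈ 0.7143.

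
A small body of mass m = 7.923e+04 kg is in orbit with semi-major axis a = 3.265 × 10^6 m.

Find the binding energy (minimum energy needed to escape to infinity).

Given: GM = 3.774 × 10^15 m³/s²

Total orbital energy is E = −GMm/(2a); binding energy is E_bind = −E = GMm/(2a).
E_bind = 3.774e+15 · 7.923e+04 / (2 · 3.265e+06) J ≈ 4.579e+13 J = 45.79 TJ.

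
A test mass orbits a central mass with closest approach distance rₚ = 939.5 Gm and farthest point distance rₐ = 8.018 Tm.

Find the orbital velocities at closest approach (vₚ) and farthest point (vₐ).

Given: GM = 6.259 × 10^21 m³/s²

Convert to SI: rₚ = 939.5 Gm = 9.395e+11 m; rₐ = 8.018 Tm = 8.018e+12 m.
Use the vis-viva equation v² = GM(2/r − 1/a) with a = (rₚ + rₐ)/2 = (9.395e+11 + 8.018e+12)/2 = 4.47875e+12 m.
vₚ = √(GM · (2/rₚ − 1/a)) = √(6.259e+21 · (2/9.395e+11 − 1/4.47875e+12)) m/s ≈ 1.092e+05 m/s = 109.2 km/s.
vₐ = √(GM · (2/rₐ − 1/a)) = √(6.259e+21 · (2/8.018e+12 − 1/4.47875e+12)) m/s ≈ 1.28e+04 m/s = 12.8 km/s.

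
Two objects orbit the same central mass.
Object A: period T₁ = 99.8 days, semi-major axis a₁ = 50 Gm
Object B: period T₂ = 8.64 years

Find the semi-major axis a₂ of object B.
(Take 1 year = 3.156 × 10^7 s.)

Convert to SI: T₁ = 99.8 days = 8.62272e+06 s; a₁ = 50 Gm = 5e+10 m; T₂ = 8.64 years = 2.72678e+08 s.
Kepler's third law: (T₁/T₂)² = (a₁/a₂)³ ⇒ a₂ = a₁ · (T₂/T₁)^(2/3).
T₂/T₁ = 2.72678e+08 / 8.62272e+06 = 31.6232.
a₂ = 5e+10 · (31.6232)^(2/3) m ≈ 5e+11 m = 500 Gm.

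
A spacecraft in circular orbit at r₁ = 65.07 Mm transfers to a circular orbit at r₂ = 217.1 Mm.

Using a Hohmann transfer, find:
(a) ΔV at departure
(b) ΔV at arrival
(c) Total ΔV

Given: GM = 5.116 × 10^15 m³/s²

Convert to SI: r₁ = 65.07 Mm = 6.507e+07 m; r₂ = 217.1 Mm = 2.171e+08 m.
Transfer semi-major axis: a_t = (r₁ + r₂)/2 = (6.507e+07 + 2.171e+08)/2 = 1.41085e+08 m.
Circular speeds: v₁ = √(GM/r₁) = 8866.96 m/s, v₂ = √(GM/r₂) = 4854.4 m/s.
Transfer speeds (vis-viva v² = GM(2/r − 1/a_t)): v₁ᵗ = 10999.3 m/s, v₂ᵗ = 3296.74 m/s.
(a) ΔV₁ = |v₁ᵗ − v₁| ≈ 2132 m/s = 2.132 km/s.
(b) ΔV₂ = |v₂ − v₂ᵗ| ≈ 1558 m/s = 1.558 km/s.
(c) ΔV_total = ΔV₁ + ΔV₂ ≈ 3690 m/s = 3.69 km/s.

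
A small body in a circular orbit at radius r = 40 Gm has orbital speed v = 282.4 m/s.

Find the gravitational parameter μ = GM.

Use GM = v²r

Convert to SI: r = 40 Gm = 4e+10 m.
For a circular orbit v² = GM/r, so GM = v² · r.
GM = (282.4)² · 4e+10 m³/s² ≈ 3.19e+15 m³/s² = 3.19 × 10^15 m³/s².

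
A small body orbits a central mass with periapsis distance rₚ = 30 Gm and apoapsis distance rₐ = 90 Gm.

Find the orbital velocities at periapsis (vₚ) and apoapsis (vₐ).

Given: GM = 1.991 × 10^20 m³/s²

Convert to SI: rₚ = 30 Gm = 3e+10 m; rₐ = 90 Gm = 9e+10 m.
Use the vis-viva equation v² = GM(2/r − 1/a) with a = (rₚ + rₐ)/2 = (3e+10 + 9e+10)/2 = 6e+10 m.
vₚ = √(GM · (2/rₚ − 1/a)) = √(1.991e+20 · (2/3e+10 − 1/6e+10)) m/s ≈ 9.977e+04 m/s = 99.77 km/s.
vₐ = √(GM · (2/rₐ − 1/a)) = √(1.991e+20 · (2/9e+10 − 1/6e+10)) m/s ≈ 3.326e+04 m/s = 33.26 km/s.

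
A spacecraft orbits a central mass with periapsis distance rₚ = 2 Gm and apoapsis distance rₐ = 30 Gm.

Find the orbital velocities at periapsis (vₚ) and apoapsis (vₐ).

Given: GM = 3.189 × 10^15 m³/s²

Convert to SI: rₚ = 2 Gm = 2e+09 m; rₐ = 30 Gm = 3e+10 m.
Use the vis-viva equation v² = GM(2/r − 1/a) with a = (rₚ + rₐ)/2 = (2e+09 + 3e+10)/2 = 1.6e+10 m.
vₚ = √(GM · (2/rₚ − 1/a)) = √(3.189e+15 · (2/2e+09 − 1/1.6e+10)) m/s ≈ 1729 m/s = 1.729 km/s.
vₐ = √(GM · (2/rₐ − 1/a)) = √(3.189e+15 · (2/3e+10 − 1/1.6e+10)) m/s ≈ 115.3 m/s = 115.3 m/s.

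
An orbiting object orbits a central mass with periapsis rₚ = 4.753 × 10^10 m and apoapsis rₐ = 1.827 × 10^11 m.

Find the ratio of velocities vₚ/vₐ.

Conservation of angular momentum gives rₚvₚ = rₐvₐ, so vₚ/vₐ = rₐ/rₚ.
vₚ/vₐ = 1.827e+11 / 4.753e+10 ≈ 3.844.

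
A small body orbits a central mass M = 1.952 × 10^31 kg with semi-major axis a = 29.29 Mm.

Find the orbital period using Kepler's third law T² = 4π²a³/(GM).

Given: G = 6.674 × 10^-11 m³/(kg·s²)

Convert to SI: a = 29.29 Mm = 2.929e+07 m.
GM = G · M = 6.674e-11 · 1.952e+31 = 1.30276e+21 m³/s².
Kepler's third law: T = 2π √(a³ / GM).
Substituting a = 2.929e+07 m and GM = 1.30276e+21 m³/s²:
T = 2π √((2.929e+07)³ / 1.30276e+21) s
T ≈ 27.59 s = 27.59 seconds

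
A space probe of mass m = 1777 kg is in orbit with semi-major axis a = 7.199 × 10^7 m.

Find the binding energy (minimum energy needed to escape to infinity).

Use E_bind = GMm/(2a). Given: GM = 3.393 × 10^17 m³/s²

Total orbital energy is E = −GMm/(2a); binding energy is E_bind = −E = GMm/(2a).
E_bind = 3.393e+17 · 1777 / (2 · 7.199e+07) J ≈ 4.188e+12 J = 4.188 TJ.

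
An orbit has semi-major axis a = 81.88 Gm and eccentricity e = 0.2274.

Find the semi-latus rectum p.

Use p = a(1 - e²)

Convert to SI: a = 81.88 Gm = 8.188e+10 m.
p = a (1 − e²).
p = 8.188e+10 · (1 − (0.2274)²) = 8.188e+10 · 0.948289 ≈ 7.765e+10 m = 77.65 Gm.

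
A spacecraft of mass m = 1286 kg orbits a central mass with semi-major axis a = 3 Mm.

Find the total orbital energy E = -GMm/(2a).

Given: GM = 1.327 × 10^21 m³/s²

Convert to SI: a = 3 Mm = 3e+06 m.
E = −GMm / (2a).
E = −1.327e+21 · 1286 / (2 · 3e+06) J ≈ -2.844e+17 J = -284.4 PJ.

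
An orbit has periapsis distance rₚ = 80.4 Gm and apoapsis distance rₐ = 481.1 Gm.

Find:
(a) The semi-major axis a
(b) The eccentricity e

Convert to SI: rₚ = 80.4 Gm = 8.04e+10 m; rₐ = 481.1 Gm = 4.811e+11 m.
(a) a = (rₚ + rₐ) / 2 = (8.04e+10 + 4.811e+11) / 2 ≈ 2.808e+11 m = 280.8 Gm.
(b) e = (rₐ − rₚ) / (rₐ + rₚ) = (4.811e+11 − 8.04e+10) / (4.811e+11 + 8.04e+10) ≈ 0.7136.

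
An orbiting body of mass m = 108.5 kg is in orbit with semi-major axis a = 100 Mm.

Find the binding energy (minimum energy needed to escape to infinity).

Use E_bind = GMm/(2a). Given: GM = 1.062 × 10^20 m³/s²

Convert to SI: a = 100 Mm = 1e+08 m.
Total orbital energy is E = −GMm/(2a); binding energy is E_bind = −E = GMm/(2a).
E_bind = 1.062e+20 · 108.5 / (2 · 1e+08) J ≈ 5.761e+13 J = 57.61 TJ.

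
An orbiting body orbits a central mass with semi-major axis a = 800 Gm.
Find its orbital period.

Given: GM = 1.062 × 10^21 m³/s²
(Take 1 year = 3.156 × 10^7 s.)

Convert to SI: a = 800 Gm = 8e+11 m.
Kepler's third law: T = 2π √(a³ / GM).
Substituting a = 8e+11 m and GM = 1.062e+21 m³/s²:
T = 2π √((8e+11)³ / 1.062e+21) s
T ≈ 1.38e+08 s = 4.371 years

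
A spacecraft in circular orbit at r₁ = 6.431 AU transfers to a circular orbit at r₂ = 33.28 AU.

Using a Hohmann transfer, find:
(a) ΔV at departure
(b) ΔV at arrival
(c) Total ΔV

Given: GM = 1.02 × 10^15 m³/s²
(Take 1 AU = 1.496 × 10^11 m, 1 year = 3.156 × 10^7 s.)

Convert to SI: r₁ = 6.431 AU = 9.62078e+11 m; r₂ = 33.28 AU = 4.97869e+12 m.
Transfer semi-major axis: a_t = (r₁ + r₂)/2 = (9.62078e+11 + 4.97869e+12)/2 = 2.97038e+12 m.
Circular speeds: v₁ = √(GM/r₁) = 32.5608 m/s, v₂ = √(GM/r₂) = 14.3134 m/s.
Transfer speeds (vis-viva v² = GM(2/r − 1/a_t)): v₁ᵗ = 42.1547 m/s, v₂ᵗ = 8.14594 m/s.
(a) ΔV₁ = |v₁ᵗ − v₁| ≈ 9.594 m/s = 0.002024 AU/year.
(b) ΔV₂ = |v₂ − v₂ᵗ| ≈ 6.167 m/s = 0.001301 AU/year.
(c) ΔV_total = ΔV₁ + ΔV₂ ≈ 15.76 m/s = 0.003325 AU/year.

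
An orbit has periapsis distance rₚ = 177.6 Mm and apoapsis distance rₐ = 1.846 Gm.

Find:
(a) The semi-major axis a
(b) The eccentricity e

Convert to SI: rₚ = 177.6 Mm = 1.776e+08 m; rₐ = 1.846 Gm = 1.846e+09 m.
(a) a = (rₚ + rₐ) / 2 = (1.776e+08 + 1.846e+09) / 2 ≈ 1.012e+09 m = 1.012 Gm.
(b) e = (rₐ − rₚ) / (rₐ + rₚ) = (1.846e+09 − 1.776e+08) / (1.846e+09 + 1.776e+08) ≈ 0.8245.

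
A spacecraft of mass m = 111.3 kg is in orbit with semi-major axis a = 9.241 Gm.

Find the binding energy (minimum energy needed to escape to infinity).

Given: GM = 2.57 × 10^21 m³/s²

Convert to SI: a = 9.241 Gm = 9.241e+09 m.
Total orbital energy is E = −GMm/(2a); binding energy is E_bind = −E = GMm/(2a).
E_bind = 2.57e+21 · 111.3 / (2 · 9.241e+09) J ≈ 1.548e+13 J = 15.48 TJ.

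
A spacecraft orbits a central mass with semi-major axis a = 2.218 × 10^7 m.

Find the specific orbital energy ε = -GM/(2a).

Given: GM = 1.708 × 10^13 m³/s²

ε = −GM / (2a).
ε = −1.708e+13 / (2 · 2.218e+07) J/kg ≈ -3.85e+05 J/kg = -385 kJ/kg.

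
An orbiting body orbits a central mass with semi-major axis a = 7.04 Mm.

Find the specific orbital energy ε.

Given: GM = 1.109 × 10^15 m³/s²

Convert to SI: a = 7.04 Mm = 7.04e+06 m.
ε = −GM / (2a).
ε = −1.109e+15 / (2 · 7.04e+06) J/kg ≈ -7.876e+07 J/kg = -78.76 MJ/kg.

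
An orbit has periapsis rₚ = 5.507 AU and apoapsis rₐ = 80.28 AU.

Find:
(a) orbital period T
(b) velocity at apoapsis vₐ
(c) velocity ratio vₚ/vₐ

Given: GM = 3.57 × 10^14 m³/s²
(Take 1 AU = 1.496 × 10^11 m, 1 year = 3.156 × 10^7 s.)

Convert to SI: rₚ = 5.507 AU = 8.23847e+11 m; rₐ = 80.28 AU = 1.20099e+13 m.
(a) With a = (rₚ + rₐ)/2 = 6.41687e+12 m, T = 2π √(a³/GM) = 2π √((6.41687e+12)³/3.57e+14) s ≈ 5.405e+12 s
(b) With a = (rₚ + rₐ)/2 = 6.41687e+12 m, vₐ = √(GM (2/rₐ − 1/a)) = √(3.57e+14 · (2/1.20099e+13 − 1/6.41687e+12)) m/s ≈ 1.954 m/s
(c) Conservation of angular momentum (rₚvₚ = rₐvₐ) gives vₚ/vₐ = rₐ/rₚ = 1.20099e+13/8.23847e+11 ≈ 14.58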